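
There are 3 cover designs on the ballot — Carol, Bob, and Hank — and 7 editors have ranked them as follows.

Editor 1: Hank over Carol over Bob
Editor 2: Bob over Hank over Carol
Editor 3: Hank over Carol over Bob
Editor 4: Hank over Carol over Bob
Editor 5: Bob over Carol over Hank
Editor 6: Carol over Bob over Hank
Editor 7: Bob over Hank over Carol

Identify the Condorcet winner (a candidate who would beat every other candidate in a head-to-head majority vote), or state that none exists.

No Condorcet winner

Head-to-head results (7 voters total):
Carol vs Bob: Carol wins 4–3.
Carol vs Hank: Hank wins 5–2.
Bob vs Hank: Bob wins 4–3.
No candidate beats all others: Carol beats Bob beats Hank beats Carol, a majority cycle.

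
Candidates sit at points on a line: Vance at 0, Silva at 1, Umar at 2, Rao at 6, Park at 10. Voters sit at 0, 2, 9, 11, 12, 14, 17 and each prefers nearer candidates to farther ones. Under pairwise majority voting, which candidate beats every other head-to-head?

With single-peaked preferences on a line, the Condorcet winner is the candidate closest to the median voter.
The median voter (position 11) is closest to Park at 10.
Check: Park vs Umar — voters closer to Park: 5 of 7.

Park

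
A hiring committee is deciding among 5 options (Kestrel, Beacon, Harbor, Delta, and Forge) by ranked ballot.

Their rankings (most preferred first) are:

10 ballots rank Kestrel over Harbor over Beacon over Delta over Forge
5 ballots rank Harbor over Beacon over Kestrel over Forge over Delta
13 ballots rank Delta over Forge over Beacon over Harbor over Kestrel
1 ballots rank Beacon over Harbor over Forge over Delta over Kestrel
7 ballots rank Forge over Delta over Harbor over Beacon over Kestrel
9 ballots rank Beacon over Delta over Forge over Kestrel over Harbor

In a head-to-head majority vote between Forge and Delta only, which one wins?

Delta

Ballots ranking Forge above Delta: 5+1+7 = 13.
Ballots ranking Delta above Forge: 10+13+9 = 32.
Delta wins the head-to-head, 32–13.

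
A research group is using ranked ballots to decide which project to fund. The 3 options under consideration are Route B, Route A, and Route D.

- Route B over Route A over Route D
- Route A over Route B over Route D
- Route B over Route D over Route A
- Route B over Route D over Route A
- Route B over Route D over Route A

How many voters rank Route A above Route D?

Ballots ranking Route A above Route D: 2.
Ballots ranking Route D above Route A: 3.
So 2 of 5 voters prefer Route A to Route D.

2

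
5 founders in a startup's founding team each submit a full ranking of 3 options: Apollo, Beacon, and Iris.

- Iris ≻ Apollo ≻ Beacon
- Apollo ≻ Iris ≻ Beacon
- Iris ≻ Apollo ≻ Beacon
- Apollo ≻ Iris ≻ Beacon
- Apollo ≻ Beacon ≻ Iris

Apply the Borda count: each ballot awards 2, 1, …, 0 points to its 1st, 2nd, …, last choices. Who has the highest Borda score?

Borda scores:
  Apollo: 1 + 2 + 1 + 2 + 2 = 8
  Beacon: 0 + 0 + 0 + 0 + 1 = 1
  Iris: 2 + 1 + 2 + 1 + 0 = 6
Apollo has the highest total.

Apollo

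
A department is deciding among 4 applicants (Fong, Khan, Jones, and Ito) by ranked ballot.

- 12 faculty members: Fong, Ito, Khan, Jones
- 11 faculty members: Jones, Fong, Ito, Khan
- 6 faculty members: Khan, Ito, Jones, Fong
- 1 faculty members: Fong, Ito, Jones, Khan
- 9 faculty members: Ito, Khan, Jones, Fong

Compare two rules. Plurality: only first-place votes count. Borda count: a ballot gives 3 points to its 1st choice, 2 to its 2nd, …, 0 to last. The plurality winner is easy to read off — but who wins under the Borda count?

Ito

Plurality first-place counts: Fong 13, Khan 6, Jones 11, Ito 9 → Fong.
Borda totals: Fong 61, Khan 48, Jones 49, Ito 76 → Ito.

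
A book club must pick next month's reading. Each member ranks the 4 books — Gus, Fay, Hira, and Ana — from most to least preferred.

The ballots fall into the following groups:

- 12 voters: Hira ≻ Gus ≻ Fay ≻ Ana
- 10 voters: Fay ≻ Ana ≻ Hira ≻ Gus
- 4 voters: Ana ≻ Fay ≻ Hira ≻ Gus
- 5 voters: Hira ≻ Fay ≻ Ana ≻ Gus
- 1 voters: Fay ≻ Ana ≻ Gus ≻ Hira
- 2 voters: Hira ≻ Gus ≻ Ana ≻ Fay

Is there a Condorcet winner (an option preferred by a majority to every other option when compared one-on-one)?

Head-to-head results (34 voters total):
Gus vs Fay: Fay wins 20–14.
Gus vs Hira: Hira wins 33–1.
Gus vs Ana: Ana wins 20–14.
Fay vs Hira: Hira wins 19–15.
Fay vs Ana: Fay wins 28–6.
Hira vs Ana: Hira wins 19–15.
Hira beats each rival — Gus (33–1), Fay (19–15), Ana (19–15) — so Hira is the Condorcet winner.

Yes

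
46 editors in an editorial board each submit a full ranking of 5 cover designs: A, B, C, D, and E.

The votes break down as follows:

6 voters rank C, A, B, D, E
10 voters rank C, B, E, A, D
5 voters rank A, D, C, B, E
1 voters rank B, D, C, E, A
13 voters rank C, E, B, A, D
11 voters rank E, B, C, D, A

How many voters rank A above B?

Ballots ranking A above B: 6+5 = 11.
Ballots ranking B above A: 10+1+13+11 = 35.
So 11 of 46 voters prefer A to B.

11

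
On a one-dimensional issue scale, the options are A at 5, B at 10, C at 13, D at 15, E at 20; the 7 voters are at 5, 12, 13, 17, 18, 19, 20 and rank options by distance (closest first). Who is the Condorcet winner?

With single-peaked preferences on a line, the Condorcet winner is the candidate closest to the median voter.
The median voter (position 17) is closest to D at 15.
Check: D vs C — voters closer to D: 4 of 7.

D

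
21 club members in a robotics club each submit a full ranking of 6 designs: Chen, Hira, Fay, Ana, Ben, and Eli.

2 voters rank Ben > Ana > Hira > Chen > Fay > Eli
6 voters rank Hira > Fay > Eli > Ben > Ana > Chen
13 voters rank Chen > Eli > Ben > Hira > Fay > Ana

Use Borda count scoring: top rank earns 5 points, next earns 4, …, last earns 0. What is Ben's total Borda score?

Borda scores:
  Chen: 2·2 + 6·0 + 13·5 = 69
  Hira: 2·3 + 6·5 + 13·2 = 62
  Fay: 2·1 + 6·4 + 13·1 = 39
  Ana: 2·4 + 6·1 + 13·0 = 14
  Ben: 2·5 + 6·2 + 13·3 = 61
  Eli: 2·0 + 6·3 + 13·4 = 70

61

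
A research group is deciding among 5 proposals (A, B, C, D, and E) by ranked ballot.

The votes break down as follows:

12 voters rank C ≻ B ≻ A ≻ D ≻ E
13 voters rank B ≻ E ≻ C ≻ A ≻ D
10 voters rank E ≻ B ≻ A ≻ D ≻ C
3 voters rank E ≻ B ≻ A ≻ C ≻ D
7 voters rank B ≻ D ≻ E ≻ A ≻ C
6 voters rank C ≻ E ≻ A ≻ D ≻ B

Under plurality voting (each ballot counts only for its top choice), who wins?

First-place vote totals:
  A: 0
  B: 20
  C: 18
  D: 0
  E: 13
B has the most first-place votes.

B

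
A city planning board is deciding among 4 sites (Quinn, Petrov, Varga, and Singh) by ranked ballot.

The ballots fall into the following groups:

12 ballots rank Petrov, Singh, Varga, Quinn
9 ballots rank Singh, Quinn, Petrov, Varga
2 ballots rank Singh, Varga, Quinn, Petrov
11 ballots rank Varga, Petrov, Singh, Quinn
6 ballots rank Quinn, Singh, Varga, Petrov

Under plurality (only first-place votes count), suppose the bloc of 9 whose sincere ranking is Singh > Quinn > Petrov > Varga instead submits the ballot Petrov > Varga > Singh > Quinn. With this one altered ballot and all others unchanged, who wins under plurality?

First-place totals with the altered ballot: Quinn 6, Petrov 21, Varga 11, Singh 2.
The winner is unchanged: still Petrov.

Petrov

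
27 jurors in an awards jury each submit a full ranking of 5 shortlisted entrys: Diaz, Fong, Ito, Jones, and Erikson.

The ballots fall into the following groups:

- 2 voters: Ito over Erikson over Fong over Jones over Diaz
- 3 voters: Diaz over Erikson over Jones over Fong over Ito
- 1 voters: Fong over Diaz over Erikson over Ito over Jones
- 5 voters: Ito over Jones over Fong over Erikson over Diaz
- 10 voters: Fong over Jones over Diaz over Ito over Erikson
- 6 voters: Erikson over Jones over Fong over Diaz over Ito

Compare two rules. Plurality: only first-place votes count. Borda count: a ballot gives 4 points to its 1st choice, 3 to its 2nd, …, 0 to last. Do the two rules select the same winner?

Plurality first-place counts: Diaz 3, Fong 11, Ito 7, Jones 0, Erikson 6 → Fong.
Borda totals: Diaz 41, Fong 73, Ito 39, Jones 71, Erikson 46 → Fong.
The two rules agree on Fong.

Yes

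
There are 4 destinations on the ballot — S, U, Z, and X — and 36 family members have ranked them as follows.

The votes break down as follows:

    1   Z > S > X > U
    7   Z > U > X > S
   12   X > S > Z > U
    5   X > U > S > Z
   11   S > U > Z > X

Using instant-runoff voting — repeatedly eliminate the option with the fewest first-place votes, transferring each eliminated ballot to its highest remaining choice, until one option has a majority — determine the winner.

X

Round 1: X 17, S 11, Z 8, U 0. U has the fewest and is eliminated.
Round 2: X 17, S 11, Z 8. Z has the fewest and is eliminated.
Round 3: X 24, S 12. X has a majority.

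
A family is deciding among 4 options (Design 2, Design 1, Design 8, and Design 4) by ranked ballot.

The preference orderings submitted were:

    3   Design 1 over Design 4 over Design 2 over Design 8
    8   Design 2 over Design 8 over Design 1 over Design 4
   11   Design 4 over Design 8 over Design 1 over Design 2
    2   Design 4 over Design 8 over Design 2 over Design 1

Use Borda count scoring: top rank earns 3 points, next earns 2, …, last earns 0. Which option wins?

Borda scores:
  Design 2: 3·1 + 8·3 + 11·0 + 2·1 = 29
  Design 1: 3·3 + 8·1 + 11·1 + 2·0 = 28
  Design 8: 3·0 + 8·2 + 11·2 + 2·2 = 42
  Design 4: 3·2 + 8·0 + 11·3 + 2·3 = 45
Design 4 has the highest total.

Design 4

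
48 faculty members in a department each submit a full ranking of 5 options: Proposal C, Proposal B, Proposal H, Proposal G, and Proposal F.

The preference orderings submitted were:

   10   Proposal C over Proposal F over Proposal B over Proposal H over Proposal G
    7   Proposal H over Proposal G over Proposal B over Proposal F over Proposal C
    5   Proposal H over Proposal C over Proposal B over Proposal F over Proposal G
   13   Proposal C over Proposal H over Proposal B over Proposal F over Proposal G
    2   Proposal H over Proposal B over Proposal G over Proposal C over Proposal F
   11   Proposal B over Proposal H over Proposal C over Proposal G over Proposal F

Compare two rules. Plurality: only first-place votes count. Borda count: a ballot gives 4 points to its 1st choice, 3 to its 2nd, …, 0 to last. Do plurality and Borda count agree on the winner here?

No

Plurality first-place counts: Proposal C 23, Proposal B 11, Proposal H 14, Proposal G 0, Proposal F 0 → Proposal C.
Borda totals: Proposal C 131, Proposal B 120, Proposal H 138, Proposal G 36, Proposal F 55 → Proposal H.
The two rules disagree: plurality picks Proposal C, Borda picks Proposal H.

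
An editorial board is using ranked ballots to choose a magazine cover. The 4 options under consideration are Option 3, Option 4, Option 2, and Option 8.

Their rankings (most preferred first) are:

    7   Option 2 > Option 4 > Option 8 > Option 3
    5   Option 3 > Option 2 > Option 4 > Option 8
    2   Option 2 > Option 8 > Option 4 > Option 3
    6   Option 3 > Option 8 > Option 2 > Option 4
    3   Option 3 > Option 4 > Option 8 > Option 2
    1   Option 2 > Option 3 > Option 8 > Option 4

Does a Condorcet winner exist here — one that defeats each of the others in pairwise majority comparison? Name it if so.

Option 3

Head-to-head results (24 voters total):
Option 3 vs Option 4: Option 3 wins 15–9.
Option 3 vs Option 2: Option 3 wins 14–10.
Option 3 vs Option 8: Option 3 wins 15–9.
Option 4 vs Option 2: Option 2 wins 21–3.
Option 4 vs Option 8: Option 4 wins 15–9.
Option 2 vs Option 8: Option 2 wins 15–9.
Option 3 beats each rival — Option 4 (15–9), Option 2 (14–10), Option 8 (15–9) — so Option 3 is the Condorcet winner.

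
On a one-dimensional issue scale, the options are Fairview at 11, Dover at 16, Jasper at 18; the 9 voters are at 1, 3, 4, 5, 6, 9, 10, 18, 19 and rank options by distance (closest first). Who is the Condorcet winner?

With single-peaked preferences on a line, the Condorcet winner is the candidate closest to the median voter.
The median voter (position 6) is closest to Fairview at 11.
Check: Fairview vs Jasper — voters closer to Fairview: 7 of 9.

Fairview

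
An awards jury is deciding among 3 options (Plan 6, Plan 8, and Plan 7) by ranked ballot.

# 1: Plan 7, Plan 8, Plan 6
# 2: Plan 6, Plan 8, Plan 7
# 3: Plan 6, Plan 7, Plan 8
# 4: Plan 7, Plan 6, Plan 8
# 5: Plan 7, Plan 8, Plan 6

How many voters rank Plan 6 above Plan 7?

Ballots ranking Plan 6 above Plan 7: 2.
Ballots ranking Plan 7 above Plan 6: 3.
So 2 of 5 voters prefer Plan 6 to Plan 7.

2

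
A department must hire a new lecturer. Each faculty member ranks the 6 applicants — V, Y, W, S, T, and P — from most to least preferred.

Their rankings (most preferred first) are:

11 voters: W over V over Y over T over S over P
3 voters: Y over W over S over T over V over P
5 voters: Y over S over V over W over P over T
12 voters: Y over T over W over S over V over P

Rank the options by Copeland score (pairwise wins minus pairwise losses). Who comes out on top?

Y

Pairwise results:
  V vs Y: Y wins 20–11.
  V vs W: W wins 26–5.
  V vs S: S wins 20–11.
  V vs T: V wins 16–15.
  V vs P: V wins 31–0.
  Y vs W: Y wins 20–11.
  Y vs S: Y wins 31–0.
  Y vs T: Y wins 31–0.
  Y vs P: Y wins 31–0.
  W vs S: W wins 26–5.
  W vs T: W wins 19–12.
  W vs P: W wins 31–0.
  S vs T: T wins 23–8.
  S vs P: S wins 31–0.
  T vs P: T wins 26–5.
Copeland scores (wins − losses):
  V: 2 − 3 = -1
  Y: 5 − 0 = 5
  W: 4 − 1 = 3
  S: 2 − 3 = -1
  T: 2 − 3 = -1
  P: 0 − 5 = -5
Y has the best Copeland score.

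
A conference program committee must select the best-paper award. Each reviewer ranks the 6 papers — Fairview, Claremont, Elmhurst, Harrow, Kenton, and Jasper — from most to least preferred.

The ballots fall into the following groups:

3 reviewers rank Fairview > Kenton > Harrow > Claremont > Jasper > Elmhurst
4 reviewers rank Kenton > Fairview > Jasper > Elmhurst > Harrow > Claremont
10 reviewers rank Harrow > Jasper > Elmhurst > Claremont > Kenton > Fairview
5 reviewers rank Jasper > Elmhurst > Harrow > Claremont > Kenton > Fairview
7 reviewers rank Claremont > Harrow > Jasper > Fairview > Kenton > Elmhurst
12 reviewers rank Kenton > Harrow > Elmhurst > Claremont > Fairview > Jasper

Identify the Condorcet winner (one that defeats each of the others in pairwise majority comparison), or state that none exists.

Head-to-head results (41 voters total):
Fairview vs Claremont: Claremont wins 34–7.
Fairview vs Elmhurst: Elmhurst wins 27–14.
Fairview vs Harrow: Harrow wins 34–7.
Fairview vs Kenton: Kenton wins 31–10.
Fairview vs Jasper: Jasper wins 22–19.
Claremont vs Elmhurst: Elmhurst wins 31–10.
Claremont vs Harrow: Harrow wins 34–7.
Claremont vs Kenton: Claremont wins 22–19.
Claremont vs Jasper: Claremont wins 22–19.
Elmhurst vs Harrow: Harrow wins 32–9.
Elmhurst vs Kenton: Kenton wins 26–15.
Elmhurst vs Jasper: Jasper wins 29–12.
Harrow vs Kenton: Harrow wins 22–19.
Harrow vs Jasper: Harrow wins 32–9.
Kenton vs Jasper: Jasper wins 22–19.
Harrow beats each rival — Fairview (34–7), Claremont (34–7), Elmhurst (32–9), Kenton (22–19), Jasper (32–9) — so Harrow is the Condorcet winner.

Harrow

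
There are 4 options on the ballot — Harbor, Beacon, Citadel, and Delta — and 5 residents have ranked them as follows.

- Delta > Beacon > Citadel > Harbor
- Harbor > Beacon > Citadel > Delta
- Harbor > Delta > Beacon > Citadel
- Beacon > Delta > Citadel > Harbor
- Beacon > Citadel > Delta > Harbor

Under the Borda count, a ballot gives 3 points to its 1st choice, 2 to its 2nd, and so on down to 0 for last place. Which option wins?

Borda scores:
  Harbor: 0 + 3 + 3 + 0 + 0 = 6
  Beacon: 2 + 2 + 1 + 3 + 3 = 11
  Citadel: 1 + 1 + 0 + 1 + 2 = 5
  Delta: 3 + 0 + 2 + 2 + 1 = 8
Beacon has the highest total.

Beacon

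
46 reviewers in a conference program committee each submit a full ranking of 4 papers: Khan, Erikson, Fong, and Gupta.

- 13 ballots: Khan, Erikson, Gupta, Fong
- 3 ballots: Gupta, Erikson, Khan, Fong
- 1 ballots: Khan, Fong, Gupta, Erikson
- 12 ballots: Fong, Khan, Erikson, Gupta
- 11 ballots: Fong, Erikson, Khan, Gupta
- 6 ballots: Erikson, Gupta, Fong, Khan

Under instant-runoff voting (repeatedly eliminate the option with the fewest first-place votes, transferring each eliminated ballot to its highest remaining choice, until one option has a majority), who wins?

Round 1: Fong 23, Khan 14, Erikson 6, Gupta 3. Gupta has the fewest and is eliminated.
Round 2: Fong 23, Khan 14, Erikson 9. Erikson has the fewest and is eliminated.
Round 3: Fong 29, Khan 17. Fong has a majority.

Fong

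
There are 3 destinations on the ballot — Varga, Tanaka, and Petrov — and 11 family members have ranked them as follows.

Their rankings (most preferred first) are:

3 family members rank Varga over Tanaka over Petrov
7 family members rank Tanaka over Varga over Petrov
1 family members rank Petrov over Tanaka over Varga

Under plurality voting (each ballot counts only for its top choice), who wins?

First-place vote totals:
  Varga: 3
  Tanaka: 7
  Petrov: 1
Tanaka has the most first-place votes.

Tanaka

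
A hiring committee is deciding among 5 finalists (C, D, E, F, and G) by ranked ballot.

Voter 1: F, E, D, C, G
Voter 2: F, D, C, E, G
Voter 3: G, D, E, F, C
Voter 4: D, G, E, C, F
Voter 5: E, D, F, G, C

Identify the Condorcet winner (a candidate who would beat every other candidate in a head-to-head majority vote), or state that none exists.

D

Head-to-head results (5 voters total):
C vs D: D wins 5–0.
C vs E: E wins 4–1.
C vs F: F wins 4–1.
C vs G: G wins 3–2.
D vs E: D wins 3–2.
D vs F: D wins 3–2.
D vs G: D wins 4–1.
E vs F: E wins 3–2.
E vs G: E wins 3–2.
F vs G: F wins 3–2.
D beats each rival — C (5–0), E (3–2), F (3–2), G (4–1) — so D is the Condorcet winner.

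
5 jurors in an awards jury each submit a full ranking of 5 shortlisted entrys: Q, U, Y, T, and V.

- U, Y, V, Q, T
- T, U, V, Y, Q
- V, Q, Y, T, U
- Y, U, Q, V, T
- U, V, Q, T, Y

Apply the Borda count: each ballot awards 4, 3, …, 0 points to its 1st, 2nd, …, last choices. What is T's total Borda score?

Borda scores:
  Q: 1 + 0 + 3 + 2 + 2 = 8
  U: 4 + 3 + 0 + 3 + 4 = 14
  Y: 3 + 1 + 2 + 4 + 0 = 10
  T: 0 + 4 + 1 + 0 + 1 = 6
  V: 2 + 2 + 4 + 1 + 3 = 12

6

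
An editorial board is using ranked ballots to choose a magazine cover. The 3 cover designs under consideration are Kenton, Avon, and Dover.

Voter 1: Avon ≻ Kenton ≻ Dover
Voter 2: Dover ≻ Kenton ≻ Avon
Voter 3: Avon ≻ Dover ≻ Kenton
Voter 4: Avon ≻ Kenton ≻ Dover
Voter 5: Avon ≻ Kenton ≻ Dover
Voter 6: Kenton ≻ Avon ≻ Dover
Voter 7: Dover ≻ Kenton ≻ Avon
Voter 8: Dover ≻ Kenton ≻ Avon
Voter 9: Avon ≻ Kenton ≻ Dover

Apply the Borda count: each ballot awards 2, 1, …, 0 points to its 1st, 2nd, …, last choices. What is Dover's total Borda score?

Borda scores:
  Kenton: 1 + 1 + 0 + 1 + 1 + 2 + 1 + 1 + 1 = 9
  Avon: 2 + 0 + 2 + 2 + 2 + 1 + 0 + 0 + 2 = 11
  Dover: 0 + 2 + 1 + 0 + 0 + 0 + 2 + 2 + 0 = 7

7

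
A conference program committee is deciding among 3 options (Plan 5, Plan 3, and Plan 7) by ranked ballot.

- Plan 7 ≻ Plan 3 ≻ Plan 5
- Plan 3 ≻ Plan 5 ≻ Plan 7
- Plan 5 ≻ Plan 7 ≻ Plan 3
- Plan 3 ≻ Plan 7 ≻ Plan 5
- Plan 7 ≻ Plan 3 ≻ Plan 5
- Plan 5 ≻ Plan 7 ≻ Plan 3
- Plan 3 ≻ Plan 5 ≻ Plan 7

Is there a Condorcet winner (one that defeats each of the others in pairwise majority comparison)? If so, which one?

There is no Condorcet winner

Head-to-head results (7 voters total):
Plan 5 vs Plan 3: Plan 3 wins 5–2.
Plan 5 vs Plan 7: Plan 5 wins 4–3.
Plan 3 vs Plan 7: Plan 7 wins 4–3.
No candidate beats all others: Plan 5 beats Plan 7 beats Plan 3 beats Plan 5, a majority cycle.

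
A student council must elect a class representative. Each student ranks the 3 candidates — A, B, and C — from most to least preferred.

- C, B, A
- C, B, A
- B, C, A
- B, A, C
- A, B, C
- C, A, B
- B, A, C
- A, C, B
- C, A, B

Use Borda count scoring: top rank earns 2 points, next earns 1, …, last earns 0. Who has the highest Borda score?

C

Borda scores:
  A: 0 + 0 + 0 + 1 + 2 + 1 + 1 + 2 + 1 = 8
  B: 1 + 1 + 2 + 2 + 1 + 0 + 2 + 0 + 0 = 9
  C: 2 + 2 + 1 + 0 + 0 + 2 + 0 + 1 + 2 = 10
C has the highest total.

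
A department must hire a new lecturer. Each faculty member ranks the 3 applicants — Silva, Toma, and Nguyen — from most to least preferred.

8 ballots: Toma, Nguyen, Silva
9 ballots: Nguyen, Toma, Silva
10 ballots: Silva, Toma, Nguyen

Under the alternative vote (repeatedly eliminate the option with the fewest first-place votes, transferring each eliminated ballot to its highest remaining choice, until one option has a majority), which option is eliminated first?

Round 1: Silva 10, Nguyen 9, Toma 8. Toma has the fewest and is eliminated.
Round 2: Nguyen 17, Silva 10. Nguyen has a majority.

Toma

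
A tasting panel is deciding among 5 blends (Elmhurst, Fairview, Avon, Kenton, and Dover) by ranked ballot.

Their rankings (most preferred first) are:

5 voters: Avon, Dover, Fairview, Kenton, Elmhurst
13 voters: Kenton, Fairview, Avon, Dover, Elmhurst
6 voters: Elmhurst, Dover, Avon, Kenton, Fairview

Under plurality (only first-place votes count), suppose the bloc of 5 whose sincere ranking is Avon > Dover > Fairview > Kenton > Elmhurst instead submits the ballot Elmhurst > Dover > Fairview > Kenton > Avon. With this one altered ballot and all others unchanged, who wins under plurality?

First-place totals with the altered ballot: Elmhurst 11, Fairview 0, Avon 0, Kenton 13, Dover 0.
The winner is unchanged: still Kenton.

Kenton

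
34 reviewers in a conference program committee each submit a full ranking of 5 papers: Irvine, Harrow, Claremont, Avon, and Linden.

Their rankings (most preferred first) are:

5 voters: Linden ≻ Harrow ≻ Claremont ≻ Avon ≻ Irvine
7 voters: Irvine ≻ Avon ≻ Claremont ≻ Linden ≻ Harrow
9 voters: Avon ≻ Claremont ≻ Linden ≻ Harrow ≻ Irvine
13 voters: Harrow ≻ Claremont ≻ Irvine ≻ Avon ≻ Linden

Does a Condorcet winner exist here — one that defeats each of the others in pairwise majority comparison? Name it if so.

None — there is no Condorcet winner

Head-to-head results (34 voters total):
Irvine vs Harrow: Harrow wins 27–7.
Irvine vs Claremont: Claremont wins 27–7.
Irvine vs Avon: Irvine wins 20–14.
Irvine vs Linden: Irvine wins 20–14.
Harrow vs Claremont: Harrow wins 18–16.
Harrow vs Avon: Harrow wins 18–16.
Harrow vs Linden: Linden wins 21–13.
Claremont vs Avon: Claremont wins 18–16.
Claremont vs Linden: Claremont wins 29–5.
Avon vs Linden: Avon wins 29–5.
No candidate beats all others: Irvine beats Linden beats Harrow beats Irvine, a majority cycle.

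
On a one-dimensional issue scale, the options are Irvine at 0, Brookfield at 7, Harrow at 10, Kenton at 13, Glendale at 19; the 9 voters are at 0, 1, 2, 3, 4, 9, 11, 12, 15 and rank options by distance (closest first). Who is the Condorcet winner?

Brookfield

With single-peaked preferences on a line, the Condorcet winner is the candidate closest to the median voter.
The median voter (position 4) is closest to Brookfield at 7.
Check: Brookfield vs Kenton — voters closer to Brookfield: 6 of 9.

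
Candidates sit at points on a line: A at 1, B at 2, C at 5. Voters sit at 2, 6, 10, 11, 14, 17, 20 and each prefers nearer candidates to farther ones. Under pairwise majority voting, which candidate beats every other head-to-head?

C

With single-peaked preferences on a line, the Condorcet winner is the candidate closest to the median voter.
The median voter (position 11) is closest to C at 5.
Check: C vs A — voters closer to C: 6 of 7.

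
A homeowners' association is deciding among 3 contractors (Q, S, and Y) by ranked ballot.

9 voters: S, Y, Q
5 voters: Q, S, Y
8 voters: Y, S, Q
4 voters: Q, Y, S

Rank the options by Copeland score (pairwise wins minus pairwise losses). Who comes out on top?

Pairwise results:
  Q vs S: S wins 17–9.
  Q vs Y: Y wins 17–9.
  S vs Y: S wins 14–12.
Copeland scores (wins − losses):
  Q: 0 − 2 = -2
  S: 2 − 0 = 2
  Y: 1 − 1 = 0
S has the best Copeland score.

S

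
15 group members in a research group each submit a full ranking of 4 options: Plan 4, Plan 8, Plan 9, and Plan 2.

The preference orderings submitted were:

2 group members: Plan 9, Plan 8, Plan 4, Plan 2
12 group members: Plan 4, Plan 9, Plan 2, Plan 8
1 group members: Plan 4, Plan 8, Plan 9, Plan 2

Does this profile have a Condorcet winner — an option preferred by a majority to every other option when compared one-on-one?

Head-to-head results (15 voters total):
Plan 4 vs Plan 8: Plan 4 wins 13–2.
Plan 4 vs Plan 9: Plan 4 wins 13–2.
Plan 4 vs Plan 2: Plan 4 wins 15–0.
Plan 8 vs Plan 9: Plan 9 wins 14–1.
Plan 8 vs Plan 2: Plan 2 wins 12–3.
Plan 9 vs Plan 2: Plan 9 wins 15–0.
Plan 4 beats each rival — Plan 8 (13–2), Plan 9 (13–2), Plan 2 (15–0) — so Plan 4 is the Condorcet winner.

Yes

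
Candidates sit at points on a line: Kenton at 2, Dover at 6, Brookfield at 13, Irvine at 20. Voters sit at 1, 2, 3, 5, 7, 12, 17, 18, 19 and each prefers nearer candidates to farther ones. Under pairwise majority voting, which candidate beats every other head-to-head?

With single-peaked preferences on a line, the Condorcet winner is the candidate closest to the median voter.
The median voter (position 7) is closest to Dover at 6.
Check: Dover vs Irvine — voters closer to Dover: 6 of 9.

Dover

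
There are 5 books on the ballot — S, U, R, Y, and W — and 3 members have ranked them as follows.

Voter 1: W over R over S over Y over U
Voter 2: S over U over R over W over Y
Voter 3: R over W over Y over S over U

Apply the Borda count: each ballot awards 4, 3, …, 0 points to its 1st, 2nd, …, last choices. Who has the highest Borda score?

Borda scores:
  S: 2 + 4 + 1 = 7
  U: 0 + 3 + 0 = 3
  R: 3 + 2 + 4 = 9
  Y: 1 + 0 + 2 = 3
  W: 4 + 1 + 3 = 8
R has the highest total.

R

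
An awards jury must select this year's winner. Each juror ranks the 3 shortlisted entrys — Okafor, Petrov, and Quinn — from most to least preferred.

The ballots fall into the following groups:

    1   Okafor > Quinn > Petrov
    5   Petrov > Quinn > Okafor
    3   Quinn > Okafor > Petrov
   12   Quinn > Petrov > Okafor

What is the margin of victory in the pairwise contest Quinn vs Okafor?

Ballots ranking Quinn above Okafor: 5+3+12 = 20.
Ballots ranking Okafor above Quinn: 1.
Quinn wins 20–1, a margin of 19.

19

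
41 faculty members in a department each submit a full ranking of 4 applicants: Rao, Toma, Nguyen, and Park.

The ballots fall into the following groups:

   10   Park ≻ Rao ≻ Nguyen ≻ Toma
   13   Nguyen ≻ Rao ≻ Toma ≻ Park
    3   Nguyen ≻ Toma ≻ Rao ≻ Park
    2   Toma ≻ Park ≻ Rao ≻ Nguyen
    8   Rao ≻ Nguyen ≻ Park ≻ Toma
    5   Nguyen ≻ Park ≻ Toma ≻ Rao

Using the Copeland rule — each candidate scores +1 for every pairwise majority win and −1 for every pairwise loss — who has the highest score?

Nguyen

Pairwise results:
  Rao vs Toma: Rao wins 31–10.
  Rao vs Nguyen: Nguyen wins 21–20.
  Rao vs Park: Rao wins 24–17.
  Toma vs Nguyen: Nguyen wins 39–2.
  Toma vs Park: Park wins 23–18.
  Nguyen vs Park: Nguyen wins 29–12.
Copeland scores (wins − losses):
  Rao: 2 − 1 = 1
  Toma: 0 − 3 = -3
  Nguyen: 3 − 0 = 3
  Park: 1 − 2 = -1
Nguyen has the best Copeland score.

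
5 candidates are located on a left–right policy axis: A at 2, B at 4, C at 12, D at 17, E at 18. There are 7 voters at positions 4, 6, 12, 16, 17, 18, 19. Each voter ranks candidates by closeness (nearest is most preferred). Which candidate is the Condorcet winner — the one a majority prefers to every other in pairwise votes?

With single-peaked preferences on a line, the Condorcet winner is the candidate closest to the median voter.
The median voter (position 16) is closest to D at 17.
Check: D vs A — voters closer to D: 5 of 7.

D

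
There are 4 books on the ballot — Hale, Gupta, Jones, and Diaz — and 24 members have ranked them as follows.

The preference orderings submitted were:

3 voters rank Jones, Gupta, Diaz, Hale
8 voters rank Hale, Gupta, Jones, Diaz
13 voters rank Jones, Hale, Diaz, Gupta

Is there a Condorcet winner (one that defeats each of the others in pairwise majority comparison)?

Head-to-head results (24 voters total):
Hale vs Gupta: Hale wins 21–3.
Hale vs Jones: Jones wins 16–8.
Hale vs Diaz: Hale wins 21–3.
Gupta vs Jones: Jones wins 16–8.
Gupta vs Diaz: Diaz wins 13–11.
Jones vs Diaz: Jones wins 24–0.
Jones beats each rival — Hale (16–8), Gupta (16–8), Diaz (24–0) — so Jones is the Condorcet winner.

Yes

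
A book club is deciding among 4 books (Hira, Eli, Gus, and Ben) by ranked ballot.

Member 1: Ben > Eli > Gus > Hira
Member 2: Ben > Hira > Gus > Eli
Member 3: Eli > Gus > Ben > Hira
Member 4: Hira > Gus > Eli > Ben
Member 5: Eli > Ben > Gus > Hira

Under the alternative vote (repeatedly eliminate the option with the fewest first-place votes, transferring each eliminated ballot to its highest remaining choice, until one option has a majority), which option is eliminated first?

Round 1: Eli 2, Ben 2, Hira 1, Gus 0. Gus has the fewest and is eliminated.
Round 2: Eli 2, Ben 2, Hira 1. Hira has the fewest and is eliminated.
Round 3: Eli 3, Ben 2. Eli has a majority.

Gus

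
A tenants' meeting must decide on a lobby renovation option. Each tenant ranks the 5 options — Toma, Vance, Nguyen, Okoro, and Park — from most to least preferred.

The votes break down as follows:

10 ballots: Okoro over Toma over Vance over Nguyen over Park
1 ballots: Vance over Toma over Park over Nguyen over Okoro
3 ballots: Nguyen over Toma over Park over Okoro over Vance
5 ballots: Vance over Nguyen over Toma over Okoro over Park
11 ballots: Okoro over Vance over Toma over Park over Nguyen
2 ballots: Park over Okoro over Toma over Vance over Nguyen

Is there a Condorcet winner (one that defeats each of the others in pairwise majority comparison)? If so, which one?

Okoro

Head-to-head results (32 voters total):
Toma vs Vance: Vance wins 17–15.
Toma vs Nguyen: Toma wins 24–8.
Toma vs Okoro: Okoro wins 23–9.
Toma vs Park: Toma wins 30–2.
Vance vs Nguyen: Vance wins 29–3.
Vance vs Okoro: Okoro wins 26–6.
Vance vs Park: Vance wins 27–5.
Nguyen vs Okoro: Okoro wins 23–9.
Nguyen vs Park: Nguyen wins 18–14.
Okoro vs Park: Okoro wins 26–6.
Okoro beats each rival — Toma (23–9), Vance (26–6), Nguyen (23–9), Park (26–6) — so Okoro is the Condorcet winner.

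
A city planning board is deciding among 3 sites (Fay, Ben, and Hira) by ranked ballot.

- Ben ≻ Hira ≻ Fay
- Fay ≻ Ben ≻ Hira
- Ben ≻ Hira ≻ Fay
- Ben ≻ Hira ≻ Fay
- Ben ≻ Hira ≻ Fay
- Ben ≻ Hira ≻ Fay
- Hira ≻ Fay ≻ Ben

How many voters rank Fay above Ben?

Ballots ranking Fay above Ben: 2.
Ballots ranking Ben above Fay: 5.
So 2 of 7 voters prefer Fay to Ben.

2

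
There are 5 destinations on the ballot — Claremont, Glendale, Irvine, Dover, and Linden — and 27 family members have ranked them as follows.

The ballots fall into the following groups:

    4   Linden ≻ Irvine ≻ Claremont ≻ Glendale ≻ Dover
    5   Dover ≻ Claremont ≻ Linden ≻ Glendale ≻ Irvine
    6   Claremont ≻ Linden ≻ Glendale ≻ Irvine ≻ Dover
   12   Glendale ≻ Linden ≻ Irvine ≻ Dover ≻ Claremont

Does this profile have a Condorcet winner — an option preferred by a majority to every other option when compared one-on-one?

Head-to-head results (27 voters total):
Claremont vs Glendale: Claremont wins 15–12.
Claremont vs Irvine: Irvine wins 16–11.
Claremont vs Dover: Dover wins 17–10.
Claremont vs Linden: Linden wins 16–11.
Glendale vs Irvine: Glendale wins 23–4.
Glendale vs Dover: Glendale wins 22–5.
Glendale vs Linden: Linden wins 15–12.
Irvine vs Dover: Irvine wins 22–5.
Irvine vs Linden: Linden wins 27–0.
Dover vs Linden: Linden wins 22–5.
Linden beats each rival — Claremont (16–11), Glendale (15–12), Irvine (27–0), Dover (22–5) — so Linden is the Condorcet winner.

Yes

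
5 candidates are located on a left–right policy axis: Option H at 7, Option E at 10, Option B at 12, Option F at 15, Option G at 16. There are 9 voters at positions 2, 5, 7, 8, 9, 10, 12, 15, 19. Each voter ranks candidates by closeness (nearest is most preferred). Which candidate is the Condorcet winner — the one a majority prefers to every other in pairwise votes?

With single-peaked preferences on a line, the Condorcet winner is the candidate closest to the median voter.
The median voter (position 9) is closest to Option E at 10.
Check: Option E vs Option F — voters closer to Option E: 7 of 9.

Option E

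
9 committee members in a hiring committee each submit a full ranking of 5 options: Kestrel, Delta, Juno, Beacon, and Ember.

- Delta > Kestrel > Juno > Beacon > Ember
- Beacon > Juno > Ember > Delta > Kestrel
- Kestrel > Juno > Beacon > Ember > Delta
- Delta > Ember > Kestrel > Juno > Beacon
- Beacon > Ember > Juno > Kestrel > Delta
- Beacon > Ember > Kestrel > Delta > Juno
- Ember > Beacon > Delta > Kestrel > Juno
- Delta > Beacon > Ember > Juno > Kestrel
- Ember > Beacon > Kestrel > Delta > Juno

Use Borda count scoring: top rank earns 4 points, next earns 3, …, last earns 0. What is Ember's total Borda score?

Borda scores:
  Kestrel: 3 + 0 + 4 + 2 + 1 + 2 + 1 + 0 + 2 = 15
  Delta: 4 + 1 + 0 + 4 + 0 + 1 + 2 + 4 + 1 = 17
  Juno: 2 + 3 + 3 + 1 + 2 + 0 + 0 + 1 + 0 = 12
  Beacon: 1 + 4 + 2 + 0 + 4 + 4 + 3 + 3 + 3 = 24
  Ember: 0 + 2 + 1 + 3 + 3 + 3 + 4 + 2 + 4 = 22

22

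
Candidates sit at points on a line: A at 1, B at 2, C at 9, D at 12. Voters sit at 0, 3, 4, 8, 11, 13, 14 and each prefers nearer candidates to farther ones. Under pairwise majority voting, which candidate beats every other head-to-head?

With single-peaked preferences on a line, the Condorcet winner is the candidate closest to the median voter.
The median voter (position 8) is closest to C at 9.
Check: C vs A — voters closer to C: 4 of 7.

C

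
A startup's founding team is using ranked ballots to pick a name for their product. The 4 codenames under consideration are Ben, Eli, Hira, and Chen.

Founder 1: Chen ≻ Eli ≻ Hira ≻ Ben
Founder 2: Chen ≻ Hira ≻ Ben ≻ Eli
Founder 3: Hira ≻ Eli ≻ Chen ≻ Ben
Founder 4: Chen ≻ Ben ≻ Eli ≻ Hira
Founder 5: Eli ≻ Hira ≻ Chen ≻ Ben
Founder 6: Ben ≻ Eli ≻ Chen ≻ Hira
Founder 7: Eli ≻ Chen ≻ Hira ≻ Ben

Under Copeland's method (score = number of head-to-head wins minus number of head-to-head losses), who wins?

Eli

Pairwise results:
  Ben vs Eli: Eli wins 4–3.
  Ben vs Hira: Hira wins 5–2.
  Ben vs Chen: Chen wins 6–1.
  Eli vs Hira: Eli wins 5–2.
  Eli vs Chen: Eli wins 4–3.
  Hira vs Chen: Chen wins 5–2.
Copeland scores (wins − losses):
  Ben: 0 − 3 = -3
  Eli: 3 − 0 = 3
  Hira: 1 − 2 = -1
  Chen: 2 − 1 = 1
Eli has the best Copeland score.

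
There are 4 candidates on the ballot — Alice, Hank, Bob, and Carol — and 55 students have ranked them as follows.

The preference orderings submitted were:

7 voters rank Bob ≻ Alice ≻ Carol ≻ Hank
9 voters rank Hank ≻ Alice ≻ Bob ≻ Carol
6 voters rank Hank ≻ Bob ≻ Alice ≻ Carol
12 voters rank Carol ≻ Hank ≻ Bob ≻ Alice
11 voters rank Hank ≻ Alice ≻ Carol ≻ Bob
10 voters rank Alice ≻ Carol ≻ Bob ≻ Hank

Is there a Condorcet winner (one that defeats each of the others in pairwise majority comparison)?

No

Head-to-head results (55 voters total):
Alice vs Hank: Hank wins 38–17.
Alice vs Bob: Alice wins 30–25.
Alice vs Carol: Alice wins 43–12.
Hank vs Bob: Hank wins 38–17.
Hank vs Carol: Carol wins 29–26.
Bob vs Carol: Carol wins 33–22.
No candidate beats all others: Alice beats Carol beats Hank beats Alice, a majority cycle.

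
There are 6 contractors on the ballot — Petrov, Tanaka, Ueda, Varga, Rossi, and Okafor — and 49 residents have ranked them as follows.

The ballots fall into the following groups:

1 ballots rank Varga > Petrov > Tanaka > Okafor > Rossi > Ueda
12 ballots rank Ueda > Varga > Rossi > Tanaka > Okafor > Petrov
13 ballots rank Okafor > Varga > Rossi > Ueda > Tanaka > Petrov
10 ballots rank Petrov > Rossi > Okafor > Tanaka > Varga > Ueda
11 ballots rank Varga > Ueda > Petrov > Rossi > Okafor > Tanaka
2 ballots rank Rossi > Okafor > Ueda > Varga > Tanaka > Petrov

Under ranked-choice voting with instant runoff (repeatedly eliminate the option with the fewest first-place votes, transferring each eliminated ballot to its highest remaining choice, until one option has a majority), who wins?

Okafor

Round 1: Okafor 13, Ueda 12, Varga 12, Petrov 10, Rossi 2, Tanaka 0. Tanaka has the fewest and is eliminated.
Round 2: Okafor 13, Ueda 12, Varga 12, Petrov 10, Rossi 2. Rossi has the fewest and is eliminated.
Round 3: Okafor 15, Ueda 12, Varga 12, Petrov 10. Petrov has the fewest and is eliminated.
Round 4: Okafor 25, Ueda 12, Varga 12. Okafor has a majority.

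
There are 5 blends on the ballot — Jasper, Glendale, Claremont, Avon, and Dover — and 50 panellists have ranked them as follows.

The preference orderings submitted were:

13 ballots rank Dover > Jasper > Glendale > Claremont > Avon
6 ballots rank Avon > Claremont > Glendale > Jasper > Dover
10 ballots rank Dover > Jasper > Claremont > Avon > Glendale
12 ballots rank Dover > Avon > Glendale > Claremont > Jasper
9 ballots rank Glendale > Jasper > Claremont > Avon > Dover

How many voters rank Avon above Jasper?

Ballots ranking Avon above Jasper: 6+12 = 18.
Ballots ranking Jasper above Avon: 13+10+9 = 32.
So 18 of 50 voters prefer Avon to Jasper.

18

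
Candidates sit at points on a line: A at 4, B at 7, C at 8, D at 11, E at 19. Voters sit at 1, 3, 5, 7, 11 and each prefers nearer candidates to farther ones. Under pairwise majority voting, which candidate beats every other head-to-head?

With single-peaked preferences on a line, the Condorcet winner is the candidate closest to the median voter.
The median voter (position 5) is closest to A at 4.
Check: A vs D — voters closer to A: 4 of 5.

A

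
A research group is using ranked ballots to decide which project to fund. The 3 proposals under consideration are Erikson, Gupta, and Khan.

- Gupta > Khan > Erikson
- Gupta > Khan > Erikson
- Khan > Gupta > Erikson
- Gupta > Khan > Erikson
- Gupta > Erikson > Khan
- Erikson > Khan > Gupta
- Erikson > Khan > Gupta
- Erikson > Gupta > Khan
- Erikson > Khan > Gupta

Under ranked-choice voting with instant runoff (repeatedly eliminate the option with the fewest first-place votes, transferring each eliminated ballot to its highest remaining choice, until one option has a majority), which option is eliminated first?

Khan

Round 1: Erikson 4, Gupta 4, Khan 1. Khan has the fewest and is eliminated.
Round 2: Gupta 5, Erikson 4. Gupta has a majority.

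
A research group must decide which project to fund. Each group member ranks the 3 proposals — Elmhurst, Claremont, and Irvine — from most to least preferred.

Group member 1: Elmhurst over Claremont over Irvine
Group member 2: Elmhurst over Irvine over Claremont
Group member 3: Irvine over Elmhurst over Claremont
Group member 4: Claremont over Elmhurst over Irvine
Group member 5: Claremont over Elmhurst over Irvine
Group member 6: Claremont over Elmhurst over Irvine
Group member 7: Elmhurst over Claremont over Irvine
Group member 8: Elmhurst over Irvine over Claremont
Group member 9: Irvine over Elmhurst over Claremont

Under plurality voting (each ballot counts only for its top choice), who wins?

Elmhurst

First-place vote totals:
  Elmhurst: 4
  Claremont: 3
  Irvine: 2
Elmhurst has the most first-place votes.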